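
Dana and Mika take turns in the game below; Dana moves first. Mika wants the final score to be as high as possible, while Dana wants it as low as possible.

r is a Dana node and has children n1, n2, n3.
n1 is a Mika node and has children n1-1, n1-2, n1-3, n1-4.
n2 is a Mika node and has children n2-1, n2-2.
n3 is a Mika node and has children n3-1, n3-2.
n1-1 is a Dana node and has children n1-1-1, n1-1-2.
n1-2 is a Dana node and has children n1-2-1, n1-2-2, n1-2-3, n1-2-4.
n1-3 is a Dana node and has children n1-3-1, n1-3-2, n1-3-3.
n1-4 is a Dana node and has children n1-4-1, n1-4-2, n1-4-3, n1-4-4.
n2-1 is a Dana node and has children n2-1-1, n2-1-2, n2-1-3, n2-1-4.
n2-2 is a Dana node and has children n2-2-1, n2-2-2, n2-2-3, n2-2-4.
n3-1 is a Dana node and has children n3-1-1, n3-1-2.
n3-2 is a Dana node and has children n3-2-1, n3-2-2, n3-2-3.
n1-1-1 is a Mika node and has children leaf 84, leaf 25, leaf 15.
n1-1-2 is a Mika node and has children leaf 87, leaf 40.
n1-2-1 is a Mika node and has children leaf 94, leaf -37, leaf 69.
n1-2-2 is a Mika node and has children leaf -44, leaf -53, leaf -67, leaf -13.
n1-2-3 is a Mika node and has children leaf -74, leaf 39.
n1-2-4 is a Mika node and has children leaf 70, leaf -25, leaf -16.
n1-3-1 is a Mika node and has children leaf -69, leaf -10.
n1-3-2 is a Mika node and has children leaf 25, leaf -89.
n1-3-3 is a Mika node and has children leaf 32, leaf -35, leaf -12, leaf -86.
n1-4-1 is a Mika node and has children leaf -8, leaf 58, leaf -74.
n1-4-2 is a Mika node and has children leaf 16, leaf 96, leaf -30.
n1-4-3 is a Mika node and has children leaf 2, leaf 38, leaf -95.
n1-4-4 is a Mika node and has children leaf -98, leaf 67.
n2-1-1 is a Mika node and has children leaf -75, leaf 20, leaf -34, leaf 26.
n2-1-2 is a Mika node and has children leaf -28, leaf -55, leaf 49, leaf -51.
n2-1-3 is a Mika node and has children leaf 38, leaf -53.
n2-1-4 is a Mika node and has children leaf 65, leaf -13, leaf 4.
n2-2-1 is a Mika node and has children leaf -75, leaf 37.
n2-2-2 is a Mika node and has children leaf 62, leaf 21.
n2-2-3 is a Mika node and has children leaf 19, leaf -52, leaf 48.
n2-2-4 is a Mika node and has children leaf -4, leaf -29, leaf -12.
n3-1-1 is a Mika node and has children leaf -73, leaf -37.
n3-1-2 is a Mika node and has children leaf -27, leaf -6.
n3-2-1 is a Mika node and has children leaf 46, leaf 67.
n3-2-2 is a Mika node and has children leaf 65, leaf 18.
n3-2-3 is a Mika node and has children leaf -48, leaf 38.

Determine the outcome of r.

n1-1-1 (Mika): max(84, 25, 15) = 84
n1-1-2 (Mika): max(87, 40) = 87
n1-1 (Dana): min(84, 87) = 84
n1-2-1 (Mika): max(94, -37, 69) = 94
n1-2-2 (Mika): max(-44, -53, -67, -13) = -13
n1-2-3 (Mika): max(-74, 39) = 39
n1-2-4 (Mika): max(70, -25, -16) = 70
n1-2 (Dana): min(94, -13, 39, 70) = -13
n1-3-1 (Mika): max(-69, -10) = -10
n1-3-2 (Mika): max(25, -89) = 25
n1-3-3 (Mika): max(32, -35, -12, -86) = 32
n1-3 (Dana): min(-10, 25, 32) = -10
n1-4-1 (Mika): max(-8, 58, -74) = 58
n1-4-2 (Mika): max(16, 96, -30) = 96
n1-4-3 (Mika): max(2, 38, -95) = 38
n1-4-4 (Mika): max(-98, 67) = 67
n1-4 (Dana): min(58, 96, 38, 67) = 38
n1 (Mika): max(84, -13, -10, 38) = 84
n2-1-1 (Mika): max(-75, 20, -34, 26) = 26
n2-1-2 (Mika): max(-28, -55, 49, -51) = 49
n2-1-3 (Mika): max(38, -53) = 38
n2-1-4 (Mika): max(65, -13, 4) = 65
n2-1 (Dana): min(26, 49, 38, 65) = 26
n2-2-1 (Mika): max(-75, 37) = 37
n2-2-2 (Mika): max(62, 21) = 62
n2-2-3 (Mika): max(19, -52, 48) = 48
n2-2-4 (Mika): max(-4, -29, -12) = -4
n2-2 (Dana): min(37, 62, 48, -4) = -4
n2 (Mika): max(26, -4) = 26
n3-1-1 (Mika): max(-73, -37) = -37
n3-1-2 (Mika): max(-27, -6) = -6
n3-1 (Dana): min(-37, -6) = -37
n3-2-1 (Mika): max(46, 67) = 67
n3-2-2 (Mika): max(65, 18) = 65
n3-2-3 (Mika): max(-48, 38) = 38
n3-2 (Dana): min(67, 65, 38) = 38
n3 (Mika): max(-37, 38) = 38
r (Dana): min(84, 26, 38) = 26

26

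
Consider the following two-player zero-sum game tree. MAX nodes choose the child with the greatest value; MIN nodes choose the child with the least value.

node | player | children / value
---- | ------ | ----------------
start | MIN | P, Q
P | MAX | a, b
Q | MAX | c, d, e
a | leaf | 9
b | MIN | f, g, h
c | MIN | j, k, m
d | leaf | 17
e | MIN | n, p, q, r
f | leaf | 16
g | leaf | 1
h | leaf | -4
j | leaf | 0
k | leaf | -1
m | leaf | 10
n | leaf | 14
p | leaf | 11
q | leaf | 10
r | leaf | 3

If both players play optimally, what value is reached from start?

9

b (MIN): min(16, 1, -4) = -4
P (MAX): max(9, -4) = 9
c (MIN): min(0, -1, 10) = -1
e (MIN): min(14, 11, 10, 3) = 3
Q (MAX): max(-1, 17, 3) = 17
start (MIN): min(9, 17) = 9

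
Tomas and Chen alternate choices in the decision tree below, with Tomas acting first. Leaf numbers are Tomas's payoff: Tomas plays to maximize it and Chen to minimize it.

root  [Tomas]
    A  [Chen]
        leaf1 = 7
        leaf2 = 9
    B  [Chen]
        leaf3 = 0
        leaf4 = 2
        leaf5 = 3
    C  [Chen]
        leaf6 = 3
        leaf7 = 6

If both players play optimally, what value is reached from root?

A (Chen): min(7, 9) = 7
B (Chen): min(0, 2, 3) = 0
C (Chen): min(3, 6) = 3
root (Tomas): max(7, 0, 3) = 7

7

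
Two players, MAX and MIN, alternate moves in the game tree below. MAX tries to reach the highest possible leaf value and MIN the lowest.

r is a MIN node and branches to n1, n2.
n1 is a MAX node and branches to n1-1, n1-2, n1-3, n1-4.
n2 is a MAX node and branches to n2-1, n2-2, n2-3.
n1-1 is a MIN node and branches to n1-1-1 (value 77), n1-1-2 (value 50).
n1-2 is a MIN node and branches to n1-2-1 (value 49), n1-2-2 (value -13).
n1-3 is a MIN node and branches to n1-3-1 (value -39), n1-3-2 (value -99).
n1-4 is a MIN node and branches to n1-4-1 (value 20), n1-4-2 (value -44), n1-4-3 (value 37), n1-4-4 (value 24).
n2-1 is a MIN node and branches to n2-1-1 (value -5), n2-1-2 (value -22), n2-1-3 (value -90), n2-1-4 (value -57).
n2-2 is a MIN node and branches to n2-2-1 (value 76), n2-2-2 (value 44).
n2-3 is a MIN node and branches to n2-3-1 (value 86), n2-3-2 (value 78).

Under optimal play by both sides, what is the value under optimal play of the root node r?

50

n1-1 (MIN): min(77, 50) = 50
n1-2 (MIN): min(49, -13) = -13
n1-3 (MIN): min(-39, -99) = -99
n1-4 (MIN): min(20, -44, 37, 24) = -44
n1 (MAX): max(50, -13, -99, -44) = 50
n2-1 (MIN): min(-5, -22, -90, -57) = -90
n2-2 (MIN): min(76, 44) = 44
n2-3 (MIN): min(86, 78) = 78
n2 (MAX): max(-90, 44, 78) = 78
r (MIN): min(50, 78) = 50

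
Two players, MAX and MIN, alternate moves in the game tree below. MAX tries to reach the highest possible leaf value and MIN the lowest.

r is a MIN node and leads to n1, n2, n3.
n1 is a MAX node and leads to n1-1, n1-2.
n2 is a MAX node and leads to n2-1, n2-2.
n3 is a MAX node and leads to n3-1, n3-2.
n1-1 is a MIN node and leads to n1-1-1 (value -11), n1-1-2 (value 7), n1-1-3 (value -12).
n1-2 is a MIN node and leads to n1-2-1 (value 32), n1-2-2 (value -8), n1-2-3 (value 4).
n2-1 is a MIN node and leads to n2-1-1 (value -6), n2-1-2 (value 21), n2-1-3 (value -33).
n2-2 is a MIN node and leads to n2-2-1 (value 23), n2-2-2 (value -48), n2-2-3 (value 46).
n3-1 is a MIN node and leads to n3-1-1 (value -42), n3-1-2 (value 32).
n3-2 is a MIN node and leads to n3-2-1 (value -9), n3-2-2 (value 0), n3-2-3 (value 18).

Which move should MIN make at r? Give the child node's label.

n1-1 (MIN): min(-11, 7, -12) = -12
n1-2 (MIN): min(32, -8, 4) = -8
n1 (MAX): max(-12, -8) = -8
n2-1 (MIN): min(-6, 21, -33) = -33
n2-2 (MIN): min(23, -48, 46) = -48
n2 (MAX): max(-33, -48) = -33
n3-1 (MIN): min(-42, 32) = -42
n3-2 (MIN): min(-9, 0, 18) = -9
n3 (MAX): max(-42, -9) = -9
r (MIN): min(-8, -33, -9) = -33
MIN at r wants the lowest of {n1=-8, n2=-33, n3=-9}, so chooses n2.

n2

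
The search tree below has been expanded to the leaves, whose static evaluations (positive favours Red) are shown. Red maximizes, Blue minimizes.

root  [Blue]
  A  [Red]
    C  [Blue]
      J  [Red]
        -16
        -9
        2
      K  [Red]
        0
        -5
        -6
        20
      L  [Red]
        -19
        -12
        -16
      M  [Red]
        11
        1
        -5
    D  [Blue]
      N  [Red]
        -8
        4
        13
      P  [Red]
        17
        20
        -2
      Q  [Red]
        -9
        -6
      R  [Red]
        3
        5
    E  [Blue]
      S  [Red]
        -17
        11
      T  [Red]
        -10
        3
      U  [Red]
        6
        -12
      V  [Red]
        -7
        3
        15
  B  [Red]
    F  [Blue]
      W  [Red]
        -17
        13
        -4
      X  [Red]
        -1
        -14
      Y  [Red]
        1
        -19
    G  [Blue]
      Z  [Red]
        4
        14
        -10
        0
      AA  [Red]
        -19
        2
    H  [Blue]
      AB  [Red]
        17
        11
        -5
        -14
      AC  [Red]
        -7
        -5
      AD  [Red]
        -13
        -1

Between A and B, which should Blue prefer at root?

B

J (Red): max(-16, -9, 2) = 2
K (Red): max(0, -5, -6, 20) = 20
L (Red): max(-19, -12, -16) = -12
M (Red): max(11, 1, -5) = 11
C (Blue): min(2, 20, -12, 11) = -12
N (Red): max(-8, 4, 13) = 13
P (Red): max(17, 20, -2) = 20
Q (Red): max(-9, -6) = -6
R (Red): max(3, 5) = 5
D (Blue): min(13, 20, -6, 5) = -6
S (Red): max(-17, 11) = 11
T (Red): max(-10, 3) = 3
U (Red): max(6, -12) = 6
V (Red): max(-7, 3, 15) = 15
E (Blue): min(11, 3, 6, 15) = 3
A (Red): max(-12, -6, 3) = 3
W (Red): max(-17, 13, -4) = 13
X (Red): max(-1, -14) = -1
Y (Red): max(1, -19) = 1
F (Blue): min(13, -1, 1) = -1
Z (Red): max(4, 14, -10, 0) = 14
AA (Red): max(-19, 2) = 2
G (Blue): min(14, 2) = 2
AB (Red): max(17, 11, -5, -14) = 17
AC (Red): max(-7, -5) = -5
AD (Red): max(-13, -1) = -1
H (Blue): min(17, -5, -1) = -5
B (Red): max(-1, 2, -5) = 2
Blue prefers the lower value; A=3, B=2. B is better since 2 < 3.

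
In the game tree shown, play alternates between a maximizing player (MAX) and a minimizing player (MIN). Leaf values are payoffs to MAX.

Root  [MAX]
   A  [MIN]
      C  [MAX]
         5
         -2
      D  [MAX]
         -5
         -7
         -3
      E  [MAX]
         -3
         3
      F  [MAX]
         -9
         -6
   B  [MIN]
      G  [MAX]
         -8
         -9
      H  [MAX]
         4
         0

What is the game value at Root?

-6

C (MAX): max(5, -2) = 5
D (MAX): max(-5, -7, -3) = -3
E (MAX): max(-3, 3) = 3
F (MAX): max(-9, -6) = -6
A (MIN): min(5, -3, 3, -6) = -6
G (MAX): max(-8, -9) = -8
H (MAX): max(4, 0) = 4
B (MIN): min(-8, 4) = -8
Root (MAX): max(-6, -8) = -6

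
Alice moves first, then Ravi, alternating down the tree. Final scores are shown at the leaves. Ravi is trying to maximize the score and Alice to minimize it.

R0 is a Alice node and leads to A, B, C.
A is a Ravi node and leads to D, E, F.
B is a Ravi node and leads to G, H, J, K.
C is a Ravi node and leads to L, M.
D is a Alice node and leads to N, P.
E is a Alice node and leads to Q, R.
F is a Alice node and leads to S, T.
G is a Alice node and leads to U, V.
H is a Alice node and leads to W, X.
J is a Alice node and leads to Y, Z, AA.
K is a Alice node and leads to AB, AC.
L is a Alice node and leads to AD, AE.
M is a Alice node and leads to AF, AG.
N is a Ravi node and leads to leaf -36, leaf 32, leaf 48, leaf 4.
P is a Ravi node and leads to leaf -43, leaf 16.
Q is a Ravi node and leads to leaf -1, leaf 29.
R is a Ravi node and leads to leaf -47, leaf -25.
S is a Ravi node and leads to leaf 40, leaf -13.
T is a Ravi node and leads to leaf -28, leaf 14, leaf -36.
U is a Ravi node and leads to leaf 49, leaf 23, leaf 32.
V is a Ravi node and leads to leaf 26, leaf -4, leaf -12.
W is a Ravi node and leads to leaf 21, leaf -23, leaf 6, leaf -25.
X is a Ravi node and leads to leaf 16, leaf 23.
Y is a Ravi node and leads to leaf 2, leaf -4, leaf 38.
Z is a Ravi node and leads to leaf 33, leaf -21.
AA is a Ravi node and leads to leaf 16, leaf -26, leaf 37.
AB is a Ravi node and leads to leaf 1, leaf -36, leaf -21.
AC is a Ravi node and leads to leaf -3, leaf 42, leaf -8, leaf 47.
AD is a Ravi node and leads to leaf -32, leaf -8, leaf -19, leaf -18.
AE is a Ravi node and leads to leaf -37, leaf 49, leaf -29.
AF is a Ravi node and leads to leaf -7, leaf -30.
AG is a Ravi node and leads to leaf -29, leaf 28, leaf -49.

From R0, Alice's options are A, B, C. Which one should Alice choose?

N (Ravi): max(-36, 32, 48, 4) = 48
P (Ravi): max(-43, 16) = 16
D (Alice): min(48, 16) = 16
Q (Ravi): max(-1, 29) = 29
R (Ravi): max(-47, -25) = -25
E (Alice): min(29, -25) = -25
S (Ravi): max(40, -13) = 40
T (Ravi): max(-28, 14, -36) = 14
F (Alice): min(40, 14) = 14
A (Ravi): max(16, -25, 14) = 16
U (Ravi): max(49, 23, 32) = 49
V (Ravi): max(26, -4, -12) = 26
G (Alice): min(49, 26) = 26
W (Ravi): max(21, -23, 6, -25) = 21
X (Ravi): max(16, 23) = 23
H (Alice): min(21, 23) = 21
Y (Ravi): max(2, -4, 38) = 38
Z (Ravi): max(33, -21) = 33
AA (Ravi): max(16, -26, 37) = 37
J (Alice): min(38, 33, 37) = 33
AB (Ravi): max(1, -36, -21) = 1
AC (Ravi): max(-3, 42, -8, 47) = 47
K (Alice): min(1, 47) = 1
B (Ravi): max(26, 21, 33, 1) = 33
AD (Ravi): max(-32, -8, -19, -18) = -8
AE (Ravi): max(-37, 49, -29) = 49
L (Alice): min(-8, 49) = -8
AF (Ravi): max(-7, -30) = -7
AG (Ravi): max(-29, 28, -49) = 28
M (Alice): min(-7, 28) = -7
C (Ravi): max(-8, -7) = -7
R0 (Alice): min(16, 33, -7) = -7
Alice at R0 wants the lowest of {A=16, B=33, C=-7}, so chooses C.

C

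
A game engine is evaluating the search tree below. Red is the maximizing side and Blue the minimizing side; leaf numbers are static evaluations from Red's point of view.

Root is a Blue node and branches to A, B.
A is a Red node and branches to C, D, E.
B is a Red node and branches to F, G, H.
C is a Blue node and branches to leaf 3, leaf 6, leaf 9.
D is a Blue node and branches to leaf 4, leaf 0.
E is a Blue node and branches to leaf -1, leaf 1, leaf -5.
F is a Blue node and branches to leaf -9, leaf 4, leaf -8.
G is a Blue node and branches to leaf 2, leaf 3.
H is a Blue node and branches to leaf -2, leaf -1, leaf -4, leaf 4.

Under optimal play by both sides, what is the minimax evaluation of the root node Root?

2

C (Blue): min(3, 6, 9) = 3
D (Blue): min(4, 0) = 0
E (Blue): min(-1, 1, -5) = -5
A (Red): max(3, 0, -5) = 3
F (Blue): min(-9, 4, -8) = -9
G (Blue): min(2, 3) = 2
H (Blue): min(-2, -1, -4, 4) = -4
B (Red): max(-9, 2, -4) = 2
Root (Blue): min(3, 2) = 2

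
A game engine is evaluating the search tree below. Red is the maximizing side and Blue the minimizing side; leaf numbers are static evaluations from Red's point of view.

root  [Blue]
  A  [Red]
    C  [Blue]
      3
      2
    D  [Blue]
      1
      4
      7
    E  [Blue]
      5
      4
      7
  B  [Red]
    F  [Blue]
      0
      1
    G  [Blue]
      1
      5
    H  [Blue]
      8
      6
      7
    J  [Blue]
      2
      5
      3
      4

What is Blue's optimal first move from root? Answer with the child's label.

C (Blue): min(3, 2) = 2
D (Blue): min(1, 4, 7) = 1
E (Blue): min(5, 4, 7) = 4
A (Red): max(2, 1, 4) = 4
F (Blue): min(0, 1) = 0
G (Blue): min(1, 5) = 1
H (Blue): min(8, 6, 7) = 6
J (Blue): min(2, 5, 3, 4) = 2
B (Red): max(0, 1, 6, 2) = 6
root (Blue): min(4, 6) = 4
Blue at root wants the lowest of {A=4, B=6}, so chooses A.

A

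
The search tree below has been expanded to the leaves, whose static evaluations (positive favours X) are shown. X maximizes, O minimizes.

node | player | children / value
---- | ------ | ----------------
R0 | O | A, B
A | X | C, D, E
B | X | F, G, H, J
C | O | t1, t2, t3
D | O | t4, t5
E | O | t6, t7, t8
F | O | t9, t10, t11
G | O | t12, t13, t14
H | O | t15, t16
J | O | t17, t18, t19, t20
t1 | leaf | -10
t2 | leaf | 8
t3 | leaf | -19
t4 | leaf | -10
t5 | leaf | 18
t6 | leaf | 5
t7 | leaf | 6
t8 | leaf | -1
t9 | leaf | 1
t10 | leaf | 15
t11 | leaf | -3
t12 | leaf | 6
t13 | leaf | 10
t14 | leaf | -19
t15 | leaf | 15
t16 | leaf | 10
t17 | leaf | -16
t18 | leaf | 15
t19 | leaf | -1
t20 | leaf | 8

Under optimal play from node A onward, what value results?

-1

C (O): min(-10, 8, -19) = -19
D (O): min(-10, 18) = -10
E (O): min(5, 6, -1) = -1
A (X): max(-19, -10, -1) = -1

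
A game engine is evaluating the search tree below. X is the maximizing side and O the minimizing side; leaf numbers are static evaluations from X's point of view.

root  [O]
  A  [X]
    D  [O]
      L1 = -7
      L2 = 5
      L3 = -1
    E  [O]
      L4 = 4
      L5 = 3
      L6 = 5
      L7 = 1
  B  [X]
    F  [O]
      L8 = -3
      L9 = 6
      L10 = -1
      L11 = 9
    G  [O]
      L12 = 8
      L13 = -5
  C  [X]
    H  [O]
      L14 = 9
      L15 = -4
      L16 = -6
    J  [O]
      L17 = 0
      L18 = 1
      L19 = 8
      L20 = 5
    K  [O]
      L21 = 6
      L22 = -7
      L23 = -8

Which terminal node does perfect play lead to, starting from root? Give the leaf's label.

D (O): min(-7, 5, -1) = -7
E (O): min(4, 3, 5, 1) = 1
A (X): max(-7, 1) = 1
F (O): min(-3, 6, -1, 9) = -3
G (O): min(8, -5) = -5
B (X): max(-3, -5) = -3
H (O): min(9, -4, -6) = -6
J (O): min(0, 1, 8, 5) = 0
K (O): min(6, -7, -8) = -8
C (X): max(-6, 0, -8) = 0
root (O): min(1, -3, 0) = -3
At root, O picks B (lowest: -3).
At B, X picks F (highest: -3).
At F, O picks L8 (lowest: -3).
Terminal value -3.

L8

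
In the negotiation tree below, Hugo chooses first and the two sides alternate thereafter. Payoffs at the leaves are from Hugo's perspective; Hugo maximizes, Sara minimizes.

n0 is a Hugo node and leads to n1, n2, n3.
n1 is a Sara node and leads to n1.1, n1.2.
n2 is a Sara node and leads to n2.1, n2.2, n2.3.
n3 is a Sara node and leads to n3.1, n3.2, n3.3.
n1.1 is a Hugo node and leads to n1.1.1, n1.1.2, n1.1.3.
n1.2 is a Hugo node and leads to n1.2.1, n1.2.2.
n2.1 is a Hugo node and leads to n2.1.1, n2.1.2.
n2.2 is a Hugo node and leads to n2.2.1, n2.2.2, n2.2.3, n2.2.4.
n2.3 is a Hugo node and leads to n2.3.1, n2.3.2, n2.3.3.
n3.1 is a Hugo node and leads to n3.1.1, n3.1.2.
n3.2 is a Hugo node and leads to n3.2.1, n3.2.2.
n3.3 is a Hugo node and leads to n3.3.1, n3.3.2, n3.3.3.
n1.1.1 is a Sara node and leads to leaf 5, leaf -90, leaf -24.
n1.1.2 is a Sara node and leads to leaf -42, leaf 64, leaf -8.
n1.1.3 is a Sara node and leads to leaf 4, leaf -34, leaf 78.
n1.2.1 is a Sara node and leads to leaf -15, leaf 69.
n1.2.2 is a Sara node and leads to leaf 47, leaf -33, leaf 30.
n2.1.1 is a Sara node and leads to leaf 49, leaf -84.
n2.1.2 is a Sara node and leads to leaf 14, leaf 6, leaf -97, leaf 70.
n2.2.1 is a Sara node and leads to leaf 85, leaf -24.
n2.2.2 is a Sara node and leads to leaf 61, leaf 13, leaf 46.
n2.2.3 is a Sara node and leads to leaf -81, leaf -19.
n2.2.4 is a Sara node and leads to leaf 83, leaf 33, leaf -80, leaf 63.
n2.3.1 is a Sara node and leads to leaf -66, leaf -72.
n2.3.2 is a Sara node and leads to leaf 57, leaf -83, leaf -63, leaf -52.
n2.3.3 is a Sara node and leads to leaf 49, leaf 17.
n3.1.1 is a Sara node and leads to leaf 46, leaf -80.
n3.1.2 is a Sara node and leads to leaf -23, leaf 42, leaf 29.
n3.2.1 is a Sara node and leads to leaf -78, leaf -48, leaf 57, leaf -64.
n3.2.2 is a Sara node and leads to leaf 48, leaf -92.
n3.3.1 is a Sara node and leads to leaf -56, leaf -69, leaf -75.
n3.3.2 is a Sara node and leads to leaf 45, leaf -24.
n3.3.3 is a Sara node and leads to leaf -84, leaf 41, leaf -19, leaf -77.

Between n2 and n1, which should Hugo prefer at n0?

n1

n2.1.1 (Sara): min(49, -84) = -84
n2.1.2 (Sara): min(14, 6, -97, 70) = -97
n2.1 (Hugo): max(-84, -97) = -84
n2.2.1 (Sara): min(85, -24) = -24
n2.2.2 (Sara): min(61, 13, 46) = 13
n2.2.3 (Sara): min(-81, -19) = -81
n2.2.4 (Sara): min(83, 33, -80, 63) = -80
n2.2 (Hugo): max(-24, 13, -81, -80) = 13
n2.3.1 (Sara): min(-66, -72) = -72
n2.3.2 (Sara): min(57, -83, -63, -52) = -83
n2.3.3 (Sara): min(49, 17) = 17
n2.3 (Hugo): max(-72, -83, 17) = 17
n2 (Sara): min(-84, 13, 17) = -84
n1.1.1 (Sara): min(5, -90, -24) = -90
n1.1.2 (Sara): min(-42, 64, -8) = -42
n1.1.3 (Sara): min(4, -34, 78) = -34
n1.1 (Hugo): max(-90, -42, -34) = -34
n1.2.1 (Sara): min(-15, 69) = -15
n1.2.2 (Sara): min(47, -33, 30) = -33
n1.2 (Hugo): max(-15, -33) = -15
n1 (Sara): min(-34, -15) = -34
Hugo prefers the higher value; n2=-84, n1=-34. n1 is better since -34 > -84.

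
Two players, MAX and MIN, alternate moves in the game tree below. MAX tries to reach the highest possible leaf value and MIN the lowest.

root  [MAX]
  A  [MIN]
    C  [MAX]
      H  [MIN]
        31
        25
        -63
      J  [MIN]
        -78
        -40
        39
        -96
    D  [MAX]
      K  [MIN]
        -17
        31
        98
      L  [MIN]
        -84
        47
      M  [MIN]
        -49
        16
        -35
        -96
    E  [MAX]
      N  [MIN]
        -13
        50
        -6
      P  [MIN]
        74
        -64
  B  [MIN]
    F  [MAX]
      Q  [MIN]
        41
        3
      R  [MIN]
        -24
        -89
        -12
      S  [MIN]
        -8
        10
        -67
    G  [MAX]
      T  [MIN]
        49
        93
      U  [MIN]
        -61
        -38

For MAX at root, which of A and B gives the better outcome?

B

H (MIN): min(31, 25, -63) = -63
J (MIN): min(-78, -40, 39, -96) = -96
C (MAX): max(-63, -96) = -63
K (MIN): min(-17, 31, 98) = -17
L (MIN): min(-84, 47) = -84
M (MIN): min(-49, 16, -35, -96) = -96
D (MAX): max(-17, -84, -96) = -17
N (MIN): min(-13, 50, -6) = -13
P (MIN): min(74, -64) = -64
E (MAX): max(-13, -64) = -13
A (MIN): min(-63, -17, -13) = -63
Q (MIN): min(41, 3) = 3
R (MIN): min(-24, -89, -12) = -89
S (MIN): min(-8, 10, -67) = -67
F (MAX): max(3, -89, -67) = 3
T (MIN): min(49, 93) = 49
U (MIN): min(-61, -38) = -61
G (MAX): max(49, -61) = 49
B (MIN): min(3, 49) = 3
MAX prefers the higher value; A=-63, B=3. B is better since 3 > -63.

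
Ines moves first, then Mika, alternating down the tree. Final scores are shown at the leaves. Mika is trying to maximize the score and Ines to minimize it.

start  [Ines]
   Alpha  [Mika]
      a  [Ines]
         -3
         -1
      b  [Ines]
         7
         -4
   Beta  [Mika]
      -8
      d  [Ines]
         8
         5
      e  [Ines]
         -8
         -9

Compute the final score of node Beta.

5

d (Ines): min(8, 5) = 5
e (Ines): min(-8, -9) = -9
Beta (Mika): max(-8, 5, -9) = 5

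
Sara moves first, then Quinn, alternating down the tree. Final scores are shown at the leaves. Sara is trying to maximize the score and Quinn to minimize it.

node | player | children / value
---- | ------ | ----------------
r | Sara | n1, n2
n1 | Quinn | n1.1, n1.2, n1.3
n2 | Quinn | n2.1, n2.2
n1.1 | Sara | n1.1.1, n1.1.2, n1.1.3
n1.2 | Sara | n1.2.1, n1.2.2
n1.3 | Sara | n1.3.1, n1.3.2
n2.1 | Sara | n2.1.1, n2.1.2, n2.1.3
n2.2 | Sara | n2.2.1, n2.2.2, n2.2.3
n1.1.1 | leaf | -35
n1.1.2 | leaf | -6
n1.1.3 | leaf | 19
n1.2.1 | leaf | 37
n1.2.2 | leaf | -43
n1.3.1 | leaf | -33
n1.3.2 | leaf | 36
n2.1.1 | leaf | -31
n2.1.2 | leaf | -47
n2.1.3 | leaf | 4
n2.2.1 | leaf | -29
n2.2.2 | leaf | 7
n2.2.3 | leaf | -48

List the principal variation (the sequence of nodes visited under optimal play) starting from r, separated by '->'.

r -> n1 -> n1.1 -> n1.1.3

n1.1 (Sara): max(-35, -6, 19) = 19
n1.2 (Sara): max(37, -43) = 37
n1.3 (Sara): max(-33, 36) = 36
n1 (Quinn): min(19, 37, 36) = 19
n2.1 (Sara): max(-31, -47, 4) = 4
n2.2 (Sara): max(-29, 7, -48) = 7
n2 (Quinn): min(4, 7) = 4
r (Sara): max(19, 4) = 19
At r, Sara picks n1 (highest: 19).
At n1, Quinn picks n1.1 (lowest: 19).
At n1.1, Sara picks n1.1.3 (highest: 19).
Terminal value 19.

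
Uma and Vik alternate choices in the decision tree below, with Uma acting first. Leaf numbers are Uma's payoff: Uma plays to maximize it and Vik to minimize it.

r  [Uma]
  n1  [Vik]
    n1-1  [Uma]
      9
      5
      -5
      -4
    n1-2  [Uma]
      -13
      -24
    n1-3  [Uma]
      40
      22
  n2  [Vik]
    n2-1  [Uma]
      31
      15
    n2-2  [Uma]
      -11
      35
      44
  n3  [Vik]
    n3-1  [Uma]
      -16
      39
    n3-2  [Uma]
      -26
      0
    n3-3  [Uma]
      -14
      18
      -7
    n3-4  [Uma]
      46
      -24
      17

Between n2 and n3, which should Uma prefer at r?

n2-1 (Uma): max(31, 15) = 31
n2-2 (Uma): max(-11, 35, 44) = 44
n2 (Vik): min(31, 44) = 31
n3-1 (Uma): max(-16, 39) = 39
n3-2 (Uma): max(-26, 0) = 0
n3-3 (Uma): max(-14, 18, -7) = 18
n3-4 (Uma): max(46, -24, 17) = 46
n3 (Vik): min(39, 0, 18, 46) = 0
Uma prefers the higher value; n2=31, n3=0. n2 is better since 31 > 0.

n2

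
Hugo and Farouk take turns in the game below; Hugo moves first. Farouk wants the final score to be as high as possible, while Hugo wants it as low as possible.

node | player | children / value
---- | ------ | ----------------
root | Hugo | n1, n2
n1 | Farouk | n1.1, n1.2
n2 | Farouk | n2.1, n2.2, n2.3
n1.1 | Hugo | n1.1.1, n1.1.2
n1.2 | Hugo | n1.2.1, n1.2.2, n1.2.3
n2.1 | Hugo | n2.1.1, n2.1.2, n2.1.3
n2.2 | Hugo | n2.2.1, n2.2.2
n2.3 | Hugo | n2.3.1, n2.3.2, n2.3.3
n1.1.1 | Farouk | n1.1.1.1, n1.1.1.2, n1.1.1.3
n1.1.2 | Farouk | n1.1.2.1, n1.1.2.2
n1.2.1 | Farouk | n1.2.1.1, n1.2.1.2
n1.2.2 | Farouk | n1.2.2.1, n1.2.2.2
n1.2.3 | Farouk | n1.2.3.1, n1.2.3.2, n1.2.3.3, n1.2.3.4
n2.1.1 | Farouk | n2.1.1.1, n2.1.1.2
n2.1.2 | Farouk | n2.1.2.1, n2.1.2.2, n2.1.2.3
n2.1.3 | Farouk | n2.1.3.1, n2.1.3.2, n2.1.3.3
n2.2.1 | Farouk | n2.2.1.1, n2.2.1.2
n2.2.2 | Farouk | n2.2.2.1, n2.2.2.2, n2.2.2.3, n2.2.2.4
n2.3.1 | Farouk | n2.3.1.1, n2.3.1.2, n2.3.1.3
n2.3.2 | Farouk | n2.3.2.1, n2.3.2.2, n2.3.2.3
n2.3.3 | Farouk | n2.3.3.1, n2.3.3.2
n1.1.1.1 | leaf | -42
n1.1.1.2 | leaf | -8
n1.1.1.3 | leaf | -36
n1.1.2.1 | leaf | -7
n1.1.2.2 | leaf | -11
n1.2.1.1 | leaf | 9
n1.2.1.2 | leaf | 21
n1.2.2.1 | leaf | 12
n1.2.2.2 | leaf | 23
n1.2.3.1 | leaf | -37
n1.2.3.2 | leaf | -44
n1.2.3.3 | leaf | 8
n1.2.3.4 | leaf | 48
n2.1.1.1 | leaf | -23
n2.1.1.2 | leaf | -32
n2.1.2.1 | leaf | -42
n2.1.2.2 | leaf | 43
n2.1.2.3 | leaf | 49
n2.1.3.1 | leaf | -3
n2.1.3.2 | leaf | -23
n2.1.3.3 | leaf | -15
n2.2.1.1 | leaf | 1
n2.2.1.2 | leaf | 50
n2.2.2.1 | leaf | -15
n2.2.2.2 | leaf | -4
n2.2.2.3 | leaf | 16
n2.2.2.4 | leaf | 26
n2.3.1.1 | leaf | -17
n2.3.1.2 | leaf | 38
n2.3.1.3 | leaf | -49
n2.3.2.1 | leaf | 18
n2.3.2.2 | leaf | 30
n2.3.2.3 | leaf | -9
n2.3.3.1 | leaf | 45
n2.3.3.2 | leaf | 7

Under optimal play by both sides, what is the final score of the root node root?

21

n1.1.1 (Farouk): max(-42, -8, -36) = -8
n1.1.2 (Farouk): max(-7, -11) = -7
n1.1 (Hugo): min(-8, -7) = -8
n1.2.1 (Farouk): max(9, 21) = 21
n1.2.2 (Farouk): max(12, 23) = 23
n1.2.3 (Farouk): max(-37, -44, 8, 48) = 48
n1.2 (Hugo): min(21, 23, 48) = 21
n1 (Farouk): max(-8, 21) = 21
n2.1.1 (Farouk): max(-23, -32) = -23
n2.1.2 (Farouk): max(-42, 43, 49) = 49
n2.1.3 (Farouk): max(-3, -23, -15) = -3
n2.1 (Hugo): min(-23, 49, -3) = -23
n2.2.1 (Farouk): max(1, 50) = 50
n2.2.2 (Farouk): max(-15, -4, 16, 26) = 26
n2.2 (Hugo): min(50, 26) = 26
n2.3.1 (Farouk): max(-17, 38, -49) = 38
n2.3.2 (Farouk): max(18, 30, -9) = 30
n2.3.3 (Farouk): max(45, 7) = 45
n2.3 (Hugo): min(38, 30, 45) = 30
n2 (Farouk): max(-23, 26, 30) = 30
root (Hugo): min(21, 30) = 21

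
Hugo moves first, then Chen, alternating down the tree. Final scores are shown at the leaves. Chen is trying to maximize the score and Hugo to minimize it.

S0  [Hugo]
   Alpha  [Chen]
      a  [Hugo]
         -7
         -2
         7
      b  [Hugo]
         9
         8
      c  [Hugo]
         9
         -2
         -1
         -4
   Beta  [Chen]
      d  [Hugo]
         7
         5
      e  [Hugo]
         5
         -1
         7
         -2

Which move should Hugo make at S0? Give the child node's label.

a (Hugo): min(-7, -2, 7) = -7
b (Hugo): min(9, 8) = 8
c (Hugo): min(9, -2, -1, -4) = -4
Alpha (Chen): max(-7, 8, -4) = 8
d (Hugo): min(7, 5) = 5
e (Hugo): min(5, -1, 7, -2) = -2
Beta (Chen): max(5, -2) = 5
S0 (Hugo): min(8, 5) = 5
Hugo at S0 wants the lowest of {Alpha=8, Beta=5}, so chooses Beta.

Beta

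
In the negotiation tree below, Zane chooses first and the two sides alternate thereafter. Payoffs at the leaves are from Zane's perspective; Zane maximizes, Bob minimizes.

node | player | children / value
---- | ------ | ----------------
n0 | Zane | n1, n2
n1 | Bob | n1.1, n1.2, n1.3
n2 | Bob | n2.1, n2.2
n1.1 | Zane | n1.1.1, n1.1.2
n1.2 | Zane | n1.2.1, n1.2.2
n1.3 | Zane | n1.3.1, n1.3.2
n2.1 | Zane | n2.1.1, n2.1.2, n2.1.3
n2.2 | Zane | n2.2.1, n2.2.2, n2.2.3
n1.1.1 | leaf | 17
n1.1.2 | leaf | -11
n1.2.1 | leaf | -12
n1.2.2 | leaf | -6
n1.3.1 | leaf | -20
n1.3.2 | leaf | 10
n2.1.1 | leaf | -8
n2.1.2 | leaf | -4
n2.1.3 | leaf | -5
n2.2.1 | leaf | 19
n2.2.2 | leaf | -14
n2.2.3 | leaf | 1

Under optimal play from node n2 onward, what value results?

n2.1 (Zane): max(-8, -4, -5) = -4
n2.2 (Zane): max(19, -14, 1) = 19
n2 (Bob): min(-4, 19) = -4

-4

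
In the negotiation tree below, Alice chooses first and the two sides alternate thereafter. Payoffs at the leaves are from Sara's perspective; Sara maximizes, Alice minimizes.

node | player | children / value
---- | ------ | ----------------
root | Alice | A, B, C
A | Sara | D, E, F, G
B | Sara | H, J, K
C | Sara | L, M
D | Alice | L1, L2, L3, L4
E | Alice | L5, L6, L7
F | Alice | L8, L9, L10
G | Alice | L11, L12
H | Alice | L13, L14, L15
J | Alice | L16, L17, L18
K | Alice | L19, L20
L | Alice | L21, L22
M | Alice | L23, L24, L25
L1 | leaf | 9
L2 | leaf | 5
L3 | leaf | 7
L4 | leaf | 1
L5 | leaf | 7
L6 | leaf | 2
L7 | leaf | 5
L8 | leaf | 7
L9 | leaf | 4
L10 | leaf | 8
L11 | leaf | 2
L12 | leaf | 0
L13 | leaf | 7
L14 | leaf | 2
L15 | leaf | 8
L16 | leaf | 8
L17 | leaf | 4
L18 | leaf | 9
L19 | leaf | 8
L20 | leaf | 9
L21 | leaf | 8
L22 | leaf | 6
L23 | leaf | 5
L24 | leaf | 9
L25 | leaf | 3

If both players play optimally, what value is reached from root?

D (Alice): min(9, 5, 7, 1) = 1
E (Alice): min(7, 2, 5) = 2
F (Alice): min(7, 4, 8) = 4
G (Alice): min(2, 0) = 0
A (Sara): max(1, 2, 4, 0) = 4
H (Alice): min(7, 2, 8) = 2
J (Alice): min(8, 4, 9) = 4
K (Alice): min(8, 9) = 8
B (Sara): max(2, 4, 8) = 8
L (Alice): min(8, 6) = 6
M (Alice): min(5, 9, 3) = 3
C (Sara): max(6, 3) = 6
root (Alice): min(4, 8, 6) = 4

4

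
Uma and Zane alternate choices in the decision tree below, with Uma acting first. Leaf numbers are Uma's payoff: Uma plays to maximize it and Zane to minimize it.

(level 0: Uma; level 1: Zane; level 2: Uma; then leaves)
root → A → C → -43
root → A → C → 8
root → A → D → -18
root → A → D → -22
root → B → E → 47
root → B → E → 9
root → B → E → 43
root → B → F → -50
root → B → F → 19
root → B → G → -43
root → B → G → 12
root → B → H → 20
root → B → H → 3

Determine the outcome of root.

C (Uma): max(-43, 8) = 8
D (Uma): max(-18, -22) = -18
A (Zane): min(8, -18) = -18
E (Uma): max(47, 9, 43) = 47
F (Uma): max(-50, 19) = 19
G (Uma): max(-43, 12) = 12
H (Uma): max(20, 3) = 20
B (Zane): min(47, 19, 12, 20) = 12
root (Uma): max(-18, 12) = 12

12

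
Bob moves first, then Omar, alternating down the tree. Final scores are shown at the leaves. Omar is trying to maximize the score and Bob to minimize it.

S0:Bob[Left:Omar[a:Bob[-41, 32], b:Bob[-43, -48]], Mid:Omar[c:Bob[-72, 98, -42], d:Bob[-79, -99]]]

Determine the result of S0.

-72

a (Bob): min(-41, 32) = -41
b (Bob): min(-43, -48) = -48
Left (Omar): max(-41, -48) = -41
c (Bob): min(-72, 98, -42) = -72
d (Bob): min(-79, -99) = -99
Mid (Omar): max(-72, -99) = -72
S0 (Bob): min(-41, -72) = -72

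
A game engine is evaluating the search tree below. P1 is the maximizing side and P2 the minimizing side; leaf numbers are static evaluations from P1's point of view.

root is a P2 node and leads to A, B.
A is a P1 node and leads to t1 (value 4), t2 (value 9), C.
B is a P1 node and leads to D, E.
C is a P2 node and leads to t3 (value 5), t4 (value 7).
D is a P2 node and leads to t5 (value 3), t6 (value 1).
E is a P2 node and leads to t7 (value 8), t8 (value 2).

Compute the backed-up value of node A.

C (P2): min(5, 7) = 5
A (P1): max(4, 9, 5) = 9

9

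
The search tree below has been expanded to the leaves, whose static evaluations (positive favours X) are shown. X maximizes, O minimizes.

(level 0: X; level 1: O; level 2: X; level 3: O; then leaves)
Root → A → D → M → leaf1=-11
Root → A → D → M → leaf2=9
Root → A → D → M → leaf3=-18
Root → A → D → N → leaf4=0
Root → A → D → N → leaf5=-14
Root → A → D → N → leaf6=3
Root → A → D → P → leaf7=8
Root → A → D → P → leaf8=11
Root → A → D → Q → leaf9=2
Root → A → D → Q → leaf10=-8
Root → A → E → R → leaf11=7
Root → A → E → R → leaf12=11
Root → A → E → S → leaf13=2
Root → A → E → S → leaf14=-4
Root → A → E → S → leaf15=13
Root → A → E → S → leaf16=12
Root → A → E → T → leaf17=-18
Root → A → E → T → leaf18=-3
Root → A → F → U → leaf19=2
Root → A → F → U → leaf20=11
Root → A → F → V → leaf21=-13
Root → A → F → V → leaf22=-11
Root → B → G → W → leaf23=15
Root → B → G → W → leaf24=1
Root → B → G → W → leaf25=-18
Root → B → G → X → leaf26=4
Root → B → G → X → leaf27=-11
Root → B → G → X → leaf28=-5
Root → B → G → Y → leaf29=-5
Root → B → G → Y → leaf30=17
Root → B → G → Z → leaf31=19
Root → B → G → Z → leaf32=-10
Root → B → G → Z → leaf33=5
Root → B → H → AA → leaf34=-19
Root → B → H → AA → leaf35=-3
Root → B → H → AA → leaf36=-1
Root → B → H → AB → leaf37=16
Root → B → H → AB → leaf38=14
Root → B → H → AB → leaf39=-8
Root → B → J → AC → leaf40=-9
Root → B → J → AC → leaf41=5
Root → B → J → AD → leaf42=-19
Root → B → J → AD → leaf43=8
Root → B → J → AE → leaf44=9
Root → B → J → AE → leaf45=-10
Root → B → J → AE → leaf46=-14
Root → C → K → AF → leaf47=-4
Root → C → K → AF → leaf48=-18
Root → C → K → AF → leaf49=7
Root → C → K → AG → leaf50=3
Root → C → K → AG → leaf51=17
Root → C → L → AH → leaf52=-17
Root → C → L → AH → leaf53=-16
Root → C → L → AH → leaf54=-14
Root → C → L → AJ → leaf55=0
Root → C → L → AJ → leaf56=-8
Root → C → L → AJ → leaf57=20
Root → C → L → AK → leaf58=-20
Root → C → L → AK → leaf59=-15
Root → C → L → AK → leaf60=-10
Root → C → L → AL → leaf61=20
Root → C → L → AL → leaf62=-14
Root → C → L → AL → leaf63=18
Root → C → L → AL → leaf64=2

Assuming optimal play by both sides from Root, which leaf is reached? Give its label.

leaf19

M (O): min(-11, 9, -18) = -18
N (O): min(0, -14, 3) = -14
P (O): min(8, 11) = 8
Q (O): min(2, -8) = -8
D (X): max(-18, -14, 8, -8) = 8
R (O): min(7, 11) = 7
S (O): min(2, -4, 13, 12) = -4
T (O): min(-18, -3) = -18
E (X): max(7, -4, -18) = 7
U (O): min(2, 11) = 2
V (O): min(-13, -11) = -13
F (X): max(2, -13) = 2
A (O): min(8, 7, 2) = 2
W (O): min(15, 1, -18) = -18
X (O): min(4, -11, -5) = -11
Y (O): min(-5, 17) = -5
Z (O): min(19, -10, 5) = -10
G (X): max(-18, -11, -5, -10) = -5
AA (O): min(-19, -3, -1) = -19
AB (O): min(16, 14, -8) = -8
H (X): max(-19, -8) = -8
AC (O): min(-9, 5) = -9
AD (O): min(-19, 8) = -19
AE (O): min(9, -10, -14) = -14
J (X): max(-9, -19, -14) = -9
B (O): min(-5, -8, -9) = -9
AF (O): min(-4, -18, 7) = -18
AG (O): min(3, 17) = 3
K (X): max(-18, 3) = 3
AH (O): min(-17, -16, -14) = -17
AJ (O): min(0, -8, 20) = -8
AK (O): min(-20, -15, -10) = -20
AL (O): min(20, -14, 18, 2) = -14
L (X): max(-17, -8, -20, -14) = -8
C (O): min(3, -8) = -8
Root (X): max(2, -9, -8) = 2
At Root, X picks A (highest: 2).
At A, O picks F (lowest: 2).
At F, X picks U (highest: 2).
At U, O picks leaf19 (lowest: 2).
Terminal value 2.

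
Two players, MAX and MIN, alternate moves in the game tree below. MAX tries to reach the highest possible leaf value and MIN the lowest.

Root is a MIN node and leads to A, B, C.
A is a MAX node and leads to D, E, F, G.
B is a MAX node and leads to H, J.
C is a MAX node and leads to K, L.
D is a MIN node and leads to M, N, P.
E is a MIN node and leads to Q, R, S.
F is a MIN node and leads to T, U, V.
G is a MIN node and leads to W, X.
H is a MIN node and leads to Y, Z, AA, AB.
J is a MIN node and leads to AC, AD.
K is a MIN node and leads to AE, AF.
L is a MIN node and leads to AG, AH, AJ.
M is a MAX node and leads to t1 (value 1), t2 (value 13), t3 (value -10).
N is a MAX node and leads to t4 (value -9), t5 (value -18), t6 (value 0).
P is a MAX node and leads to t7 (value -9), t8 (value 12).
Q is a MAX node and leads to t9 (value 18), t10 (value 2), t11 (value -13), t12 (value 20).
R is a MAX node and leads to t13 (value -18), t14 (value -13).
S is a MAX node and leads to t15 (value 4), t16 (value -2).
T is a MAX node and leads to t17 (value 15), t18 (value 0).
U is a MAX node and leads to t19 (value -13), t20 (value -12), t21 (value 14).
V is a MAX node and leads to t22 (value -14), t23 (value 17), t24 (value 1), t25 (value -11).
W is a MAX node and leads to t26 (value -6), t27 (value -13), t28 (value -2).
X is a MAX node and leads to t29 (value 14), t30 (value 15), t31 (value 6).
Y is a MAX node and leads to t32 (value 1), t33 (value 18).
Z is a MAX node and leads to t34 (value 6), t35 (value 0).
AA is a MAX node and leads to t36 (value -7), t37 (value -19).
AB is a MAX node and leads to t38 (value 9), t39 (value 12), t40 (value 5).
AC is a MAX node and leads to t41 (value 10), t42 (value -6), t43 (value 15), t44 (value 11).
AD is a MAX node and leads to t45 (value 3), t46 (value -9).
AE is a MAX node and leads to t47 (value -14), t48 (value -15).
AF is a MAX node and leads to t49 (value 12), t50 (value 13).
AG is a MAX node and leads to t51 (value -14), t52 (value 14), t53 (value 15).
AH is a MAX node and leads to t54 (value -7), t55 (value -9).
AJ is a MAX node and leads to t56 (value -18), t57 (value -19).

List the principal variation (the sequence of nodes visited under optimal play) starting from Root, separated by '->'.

Root -> C -> K -> AE -> t47

M (MAX): max(1, 13, -10) = 13
N (MAX): max(-9, -18, 0) = 0
P (MAX): max(-9, 12) = 12
D (MIN): min(13, 0, 12) = 0
Q (MAX): max(18, 2, -13, 20) = 20
R (MAX): max(-18, -13) = -13
S (MAX): max(4, -2) = 4
E (MIN): min(20, -13, 4) = -13
T (MAX): max(15, 0) = 15
U (MAX): max(-13, -12, 14) = 14
V (MAX): max(-14, 17, 1, -11) = 17
F (MIN): min(15, 14, 17) = 14
W (MAX): max(-6, -13, -2) = -2
X (MAX): max(14, 15, 6) = 15
G (MIN): min(-2, 15) = -2
A (MAX): max(0, -13, 14, -2) = 14
Y (MAX): max(1, 18) = 18
Z (MAX): max(6, 0) = 6
AA (MAX): max(-7, -19) = -7
AB (MAX): max(9, 12, 5) = 12
H (MIN): min(18, 6, -7, 12) = -7
AC (MAX): max(10, -6, 15, 11) = 15
AD (MAX): max(3, -9) = 3
J (MIN): min(15, 3) = 3
B (MAX): max(-7, 3) = 3
AE (MAX): max(-14, -15) = -14
AF (MAX): max(12, 13) = 13
K (MIN): min(-14, 13) = -14
AG (MAX): max(-14, 14, 15) = 15
AH (MAX): max(-7, -9) = -7
AJ (MAX): max(-18, -19) = -18
L (MIN): min(15, -7, -18) = -18
C (MAX): max(-14, -18) = -14
Root (MIN): min(14, 3, -14) = -14
At Root, MIN picks C (lowest: -14).
At C, MAX picks K (highest: -14).
At K, MIN picks AE (lowest: -14).
At AE, MAX picks t47 (highest: -14).
Terminal value -14.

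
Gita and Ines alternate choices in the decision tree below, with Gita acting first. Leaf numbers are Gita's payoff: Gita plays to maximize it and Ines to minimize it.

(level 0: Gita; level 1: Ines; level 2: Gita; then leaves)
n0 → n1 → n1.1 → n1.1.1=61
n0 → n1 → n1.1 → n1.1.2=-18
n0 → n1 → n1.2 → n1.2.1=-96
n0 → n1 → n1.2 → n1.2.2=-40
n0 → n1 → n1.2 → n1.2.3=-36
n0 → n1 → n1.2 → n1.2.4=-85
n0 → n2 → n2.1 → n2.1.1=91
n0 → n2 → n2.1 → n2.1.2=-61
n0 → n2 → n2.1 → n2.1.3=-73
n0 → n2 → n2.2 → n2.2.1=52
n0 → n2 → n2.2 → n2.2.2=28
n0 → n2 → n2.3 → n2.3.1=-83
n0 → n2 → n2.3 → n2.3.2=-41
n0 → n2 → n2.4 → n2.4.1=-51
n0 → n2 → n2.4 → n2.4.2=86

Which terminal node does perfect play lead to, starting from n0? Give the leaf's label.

n1.2.3

n1.1 (Gita): max(61, -18) = 61
n1.2 (Gita): max(-96, -40, -36, -85) = -36
n1 (Ines): min(61, -36) = -36
n2.1 (Gita): max(91, -61, -73) = 91
n2.2 (Gita): max(52, 28) = 52
n2.3 (Gita): max(-83, -41) = -41
n2.4 (Gita): max(-51, 86) = 86
n2 (Ines): min(91, 52, -41, 86) = -41
n0 (Gita): max(-36, -41) = -36
At n0, Gita picks n1 (highest: -36).
At n1, Ines picks n1.2 (lowest: -36).
At n1.2, Gita picks n1.2.3 (highest: -36).
Terminal value -36.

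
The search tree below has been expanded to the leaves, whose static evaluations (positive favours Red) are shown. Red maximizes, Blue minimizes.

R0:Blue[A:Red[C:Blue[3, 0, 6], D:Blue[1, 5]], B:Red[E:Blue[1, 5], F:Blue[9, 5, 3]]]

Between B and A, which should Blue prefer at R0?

A

E (Blue): min(1, 5) = 1
F (Blue): min(9, 5, 3) = 3
B (Red): max(1, 3) = 3
C (Blue): min(3, 0, 6) = 0
D (Blue): min(1, 5) = 1
A (Red): max(0, 1) = 1
Blue prefers the lower value; B=3, A=1. A is better since 1 < 3.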